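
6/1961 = 6/1961   =  0.00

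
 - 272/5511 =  - 1 + 5239/5511 = -0.05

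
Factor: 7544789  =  7^1*1077827^1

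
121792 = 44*2768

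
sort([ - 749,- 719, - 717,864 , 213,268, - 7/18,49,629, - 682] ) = [  -  749, - 719, - 717, - 682, - 7/18,49 , 213,268,629,864]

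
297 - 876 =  - 579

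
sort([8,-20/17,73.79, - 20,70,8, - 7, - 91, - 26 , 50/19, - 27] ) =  [- 91, - 27, - 26,-20, - 7, - 20/17,50/19, 8, 8,  70,73.79]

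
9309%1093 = 565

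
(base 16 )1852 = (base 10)6226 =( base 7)24103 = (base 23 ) BHG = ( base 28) 7qa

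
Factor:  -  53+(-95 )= - 2^2*37^1 = - 148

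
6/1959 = 2/653 = 0.00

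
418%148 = 122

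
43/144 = 43/144=0.30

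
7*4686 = 32802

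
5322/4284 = 887/714 = 1.24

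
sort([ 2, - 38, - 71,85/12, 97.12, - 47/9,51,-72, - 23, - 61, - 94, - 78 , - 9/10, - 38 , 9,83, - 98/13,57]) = [ - 94, - 78, - 72, - 71, - 61,-38 , - 38, - 23, - 98/13, - 47/9, - 9/10, 2, 85/12,9,  51,57, 83, 97.12] 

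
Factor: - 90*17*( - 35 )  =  53550 = 2^1*3^2 *5^2*7^1*17^1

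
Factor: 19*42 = 798 = 2^1* 3^1*7^1*19^1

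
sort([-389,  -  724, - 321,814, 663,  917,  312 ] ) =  [ - 724, -389 , - 321, 312,663,814,  917] 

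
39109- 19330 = 19779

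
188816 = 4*47204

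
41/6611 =41/6611= 0.01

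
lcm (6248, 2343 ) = 18744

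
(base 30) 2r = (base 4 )1113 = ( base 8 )127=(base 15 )5C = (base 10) 87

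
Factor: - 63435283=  - 641^1*98963^1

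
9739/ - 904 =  - 11+205/904 = - 10.77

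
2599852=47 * 55316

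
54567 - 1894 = 52673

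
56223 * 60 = 3373380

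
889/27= 889/27=32.93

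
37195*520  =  19341400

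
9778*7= 68446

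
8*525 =4200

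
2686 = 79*34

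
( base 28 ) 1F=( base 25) 1i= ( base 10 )43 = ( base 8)53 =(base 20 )23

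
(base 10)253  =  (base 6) 1101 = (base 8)375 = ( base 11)210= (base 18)E1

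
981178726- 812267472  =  168911254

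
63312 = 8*7914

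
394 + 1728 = 2122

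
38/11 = 3  +  5/11 = 3.45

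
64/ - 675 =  - 1 + 611/675 = - 0.09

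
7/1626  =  7/1626  =  0.00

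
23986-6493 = 17493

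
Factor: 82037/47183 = 29^( - 1)*1627^ ( - 1 )*82037^1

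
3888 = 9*432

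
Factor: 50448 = 2^4 * 3^1*1051^1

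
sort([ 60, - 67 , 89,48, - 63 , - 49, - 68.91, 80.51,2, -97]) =[ - 97, -68.91 , - 67, - 63, - 49, 2,48,60,80.51, 89 ]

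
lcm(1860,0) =0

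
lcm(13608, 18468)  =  258552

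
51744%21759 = 8226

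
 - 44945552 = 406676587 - 451622139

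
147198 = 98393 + 48805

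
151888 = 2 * 75944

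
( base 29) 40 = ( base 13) 8c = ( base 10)116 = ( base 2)1110100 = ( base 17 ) 6E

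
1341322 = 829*1618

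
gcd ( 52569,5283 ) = 9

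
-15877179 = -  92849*171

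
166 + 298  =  464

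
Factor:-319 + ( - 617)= - 2^3*3^2*13^1 = -936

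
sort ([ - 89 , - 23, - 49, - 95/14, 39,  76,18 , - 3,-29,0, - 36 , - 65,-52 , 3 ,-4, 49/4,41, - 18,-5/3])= [ - 89, - 65 , - 52, - 49, - 36, - 29, - 23,  -  18, - 95/14,- 4, - 3,  -  5/3,  0,3,49/4, 18,39,41, 76]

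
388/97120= 97/24280  =  0.00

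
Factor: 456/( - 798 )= - 2^2*7^( - 1 ) = - 4/7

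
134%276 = 134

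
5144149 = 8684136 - 3539987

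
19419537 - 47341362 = -27921825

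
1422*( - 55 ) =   -  78210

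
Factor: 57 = 3^1*19^1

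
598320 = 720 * 831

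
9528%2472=2112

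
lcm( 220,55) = 220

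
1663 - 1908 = - 245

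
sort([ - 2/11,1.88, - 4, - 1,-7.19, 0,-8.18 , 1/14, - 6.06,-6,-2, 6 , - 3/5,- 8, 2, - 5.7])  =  [ - 8.18, -8 , - 7.19 ,-6.06, - 6, - 5.7, - 4, - 2,-1, - 3/5,- 2/11,0,1/14, 1.88,2, 6] 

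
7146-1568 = 5578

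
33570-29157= 4413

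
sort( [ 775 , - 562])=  [ - 562 , 775]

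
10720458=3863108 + 6857350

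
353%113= 14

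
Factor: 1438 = 2^1*719^1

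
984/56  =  17 + 4/7 = 17.57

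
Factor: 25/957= 3^ ( -1 )*5^2*11^( - 1 )*29^ (- 1)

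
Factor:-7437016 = -2^3 * 929627^1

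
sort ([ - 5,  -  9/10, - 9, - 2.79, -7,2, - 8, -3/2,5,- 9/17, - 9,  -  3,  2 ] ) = [-9,-9, - 8, - 7 , - 5,  -  3, - 2.79, - 3/2,  -  9/10,-9/17, 2, 2, 5] 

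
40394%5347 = 2965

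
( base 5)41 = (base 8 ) 25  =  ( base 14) 17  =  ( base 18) 13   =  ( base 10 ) 21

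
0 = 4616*0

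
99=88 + 11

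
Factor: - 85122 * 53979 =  - 4594800438  =  - 2^1*3^3*19^1 * 947^1*4729^1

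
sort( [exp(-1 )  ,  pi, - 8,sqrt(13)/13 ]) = [ -8, sqrt ( 13 )/13,  exp ( - 1 ),pi]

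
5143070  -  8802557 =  - 3659487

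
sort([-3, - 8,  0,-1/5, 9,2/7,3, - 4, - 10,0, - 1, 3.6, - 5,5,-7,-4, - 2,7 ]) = [  -  10, - 8, - 7, - 5 , - 4, - 4,- 3, - 2, - 1,  -  1/5, 0,0,2/7,3,3.6  ,  5,  7,9 ]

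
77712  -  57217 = 20495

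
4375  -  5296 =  - 921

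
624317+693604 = 1317921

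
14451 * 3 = 43353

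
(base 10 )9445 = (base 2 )10010011100101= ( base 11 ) 7107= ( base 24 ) G9D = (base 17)1FBA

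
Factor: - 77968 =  - 2^4* 11^1*443^1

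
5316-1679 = 3637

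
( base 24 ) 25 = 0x35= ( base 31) 1M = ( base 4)311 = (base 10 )53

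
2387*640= 1527680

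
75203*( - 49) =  - 3684947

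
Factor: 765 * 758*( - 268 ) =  - 155405160 = - 2^3*3^2*5^1 * 17^1*67^1*379^1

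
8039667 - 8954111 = -914444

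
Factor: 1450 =2^1* 5^2 * 29^1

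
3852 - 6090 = -2238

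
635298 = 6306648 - 5671350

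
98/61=1+ 37/61 = 1.61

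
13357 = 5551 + 7806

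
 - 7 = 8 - 15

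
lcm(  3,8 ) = 24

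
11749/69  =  11749/69 =170.28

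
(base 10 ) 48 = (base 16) 30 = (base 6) 120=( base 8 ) 60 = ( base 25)1n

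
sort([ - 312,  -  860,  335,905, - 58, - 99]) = [ - 860, - 312, -99,-58,  335,905 ] 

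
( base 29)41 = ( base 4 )1311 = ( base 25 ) 4h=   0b1110101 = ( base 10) 117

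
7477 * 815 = 6093755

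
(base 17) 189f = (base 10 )7393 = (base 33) 6q1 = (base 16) 1CE1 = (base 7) 30361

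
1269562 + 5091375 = 6360937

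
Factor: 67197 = 3^1*  13^1*1723^1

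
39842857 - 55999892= -16157035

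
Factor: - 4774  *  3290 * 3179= - 49930836340 = -2^2*5^1*7^2*11^2*17^2*31^1 * 47^1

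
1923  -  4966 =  - 3043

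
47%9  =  2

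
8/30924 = 2/7731 = 0.00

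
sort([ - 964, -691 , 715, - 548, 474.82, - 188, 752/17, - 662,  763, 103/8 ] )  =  [ - 964, - 691, - 662,  -  548,-188,103/8 , 752/17, 474.82,715,763]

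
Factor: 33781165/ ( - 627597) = - 3^( - 2)*5^1 * 11^1 * 31^1*137^( - 1 ) * 509^( - 1 )*19813^1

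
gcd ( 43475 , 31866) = 47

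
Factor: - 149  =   - 149^1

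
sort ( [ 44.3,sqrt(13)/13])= [sqrt( 13 ) /13,  44.3] 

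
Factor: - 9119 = -11^1*829^1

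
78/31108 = 39/15554  =  0.00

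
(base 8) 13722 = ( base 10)6098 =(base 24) ae2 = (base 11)4644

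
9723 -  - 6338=16061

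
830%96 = 62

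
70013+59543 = 129556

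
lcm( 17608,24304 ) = 1725584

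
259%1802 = 259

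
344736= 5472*63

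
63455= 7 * 9065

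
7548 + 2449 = 9997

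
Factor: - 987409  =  -43^1*22963^1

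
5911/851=6+35/37 =6.95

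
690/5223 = 230/1741 = 0.13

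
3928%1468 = 992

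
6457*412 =2660284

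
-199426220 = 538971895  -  738398115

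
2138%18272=2138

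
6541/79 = 82+ 63/79  =  82.80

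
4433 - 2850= 1583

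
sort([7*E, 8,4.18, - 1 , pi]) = [ - 1,  pi, 4.18,8, 7*E]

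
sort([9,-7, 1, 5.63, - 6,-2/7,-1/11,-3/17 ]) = [ - 7, - 6,-2/7, - 3/17, - 1/11, 1,5.63,9 ]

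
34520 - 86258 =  - 51738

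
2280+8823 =11103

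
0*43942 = 0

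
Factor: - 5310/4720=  - 2^( - 3)*3^2 = - 9/8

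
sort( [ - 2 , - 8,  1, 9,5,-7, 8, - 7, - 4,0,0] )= [  -  8, - 7, - 7 , - 4, - 2, 0,0, 1 , 5,  8 , 9] 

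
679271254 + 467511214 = 1146782468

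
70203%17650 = 17253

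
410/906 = 205/453 = 0.45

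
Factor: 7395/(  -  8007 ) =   -  5^1*29^1*157^( - 1 ) = - 145/157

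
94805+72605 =167410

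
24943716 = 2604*9579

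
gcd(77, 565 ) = 1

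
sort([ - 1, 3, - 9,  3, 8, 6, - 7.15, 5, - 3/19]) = [ - 9, - 7.15, - 1, - 3/19, 3,3,5,6, 8] 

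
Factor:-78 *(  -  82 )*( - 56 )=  - 2^5*3^1*7^1*13^1*41^1 = - 358176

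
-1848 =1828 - 3676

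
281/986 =281/986 = 0.28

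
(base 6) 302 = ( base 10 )110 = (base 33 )3b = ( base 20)5a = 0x6e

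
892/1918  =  446/959 = 0.47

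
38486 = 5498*7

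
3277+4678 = 7955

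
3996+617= 4613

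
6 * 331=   1986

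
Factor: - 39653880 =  - 2^3*3^1*5^1  *  7^1*47207^1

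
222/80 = 2  +  31/40= 2.77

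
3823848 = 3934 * 972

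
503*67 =33701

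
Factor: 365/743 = 5^1*73^1*743^(-1)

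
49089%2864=401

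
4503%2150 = 203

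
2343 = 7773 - 5430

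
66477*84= 5584068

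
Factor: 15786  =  2^1 * 3^2*877^1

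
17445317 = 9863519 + 7581798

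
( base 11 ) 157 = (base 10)183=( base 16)b7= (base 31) 5S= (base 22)87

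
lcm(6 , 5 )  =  30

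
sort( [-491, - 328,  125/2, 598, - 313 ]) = [-491, - 328, - 313,125/2,598]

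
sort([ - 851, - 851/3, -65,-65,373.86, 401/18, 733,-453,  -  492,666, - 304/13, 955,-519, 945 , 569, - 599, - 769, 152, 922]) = [ - 851, - 769, - 599,-519, - 492,-453,-851/3, - 65,-65,- 304/13, 401/18, 152, 373.86, 569, 666,733, 922, 945, 955] 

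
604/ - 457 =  - 2 + 310/457 = -  1.32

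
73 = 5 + 68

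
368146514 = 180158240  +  187988274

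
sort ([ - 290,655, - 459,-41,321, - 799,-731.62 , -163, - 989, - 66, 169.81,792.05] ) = [ - 989, - 799,-731.62, - 459 , - 290, - 163, - 66 , - 41, 169.81, 321,655,792.05 ] 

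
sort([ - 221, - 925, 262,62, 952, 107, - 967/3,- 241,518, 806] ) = [  -  925, - 967/3, - 241 , - 221, 62,  107, 262, 518, 806, 952 ]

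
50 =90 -40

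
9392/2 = 4696 = 4696.00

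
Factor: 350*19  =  2^1*5^2 * 7^1*19^1  =  6650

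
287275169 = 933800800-646525631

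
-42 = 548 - 590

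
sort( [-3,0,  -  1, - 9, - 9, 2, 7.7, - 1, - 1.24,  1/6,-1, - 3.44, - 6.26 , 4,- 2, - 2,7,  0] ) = [ - 9,-9, - 6.26, - 3.44, - 3, - 2, - 2 ,  -  1.24, - 1, - 1, - 1, 0, 0,1/6, 2, 4, 7, 7.7] 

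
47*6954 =326838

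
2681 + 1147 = 3828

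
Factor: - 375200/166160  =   -70/31 = - 2^1*5^1*7^1*31^( - 1)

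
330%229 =101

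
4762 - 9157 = -4395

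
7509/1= 7509 = 7509.00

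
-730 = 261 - 991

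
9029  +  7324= 16353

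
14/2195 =14/2195 = 0.01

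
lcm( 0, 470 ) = 0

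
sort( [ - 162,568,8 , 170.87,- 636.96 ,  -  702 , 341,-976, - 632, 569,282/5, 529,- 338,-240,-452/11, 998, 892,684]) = [- 976,-702, - 636.96,-632 , - 338,  -  240,-162, - 452/11, 8,282/5,  170.87,341,529,568,569, 684,892,998]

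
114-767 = -653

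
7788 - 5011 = 2777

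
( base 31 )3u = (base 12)A3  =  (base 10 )123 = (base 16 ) 7b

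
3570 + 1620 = 5190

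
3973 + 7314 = 11287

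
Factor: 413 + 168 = 581 = 7^1*  83^1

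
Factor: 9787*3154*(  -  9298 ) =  - 287012505004  =  - 2^2*19^1*83^1*4649^1*9787^1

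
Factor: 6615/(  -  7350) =-9/10 = - 2^(-1) * 3^2*5^(-1)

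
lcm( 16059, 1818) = 96354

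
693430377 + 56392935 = 749823312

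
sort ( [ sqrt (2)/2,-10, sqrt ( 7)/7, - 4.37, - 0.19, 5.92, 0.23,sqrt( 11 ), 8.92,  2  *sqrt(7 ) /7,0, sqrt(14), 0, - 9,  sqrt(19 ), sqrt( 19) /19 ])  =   [ - 10, - 9, - 4.37,- 0.19,0, 0,sqrt (19 ) /19, 0.23, sqrt( 7) /7, sqrt(2) /2, 2*sqrt(7 ) /7, sqrt ( 11), sqrt (14 ),  sqrt(19 ), 5.92,8.92 ] 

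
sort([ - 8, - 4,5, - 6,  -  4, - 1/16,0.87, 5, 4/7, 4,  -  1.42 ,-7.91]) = [ - 8,-7.91,-6 , - 4, - 4,- 1.42, - 1/16, 4/7, 0.87, 4, 5,  5 ] 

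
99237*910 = 90305670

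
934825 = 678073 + 256752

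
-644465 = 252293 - 896758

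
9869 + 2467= 12336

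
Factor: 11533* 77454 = 2^1 *3^2*13^1 * 19^1*331^1*607^1 = 893276982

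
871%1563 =871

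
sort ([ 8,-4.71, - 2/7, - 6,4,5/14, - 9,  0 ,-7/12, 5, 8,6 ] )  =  [  -  9,-6,  -  4.71, - 7/12,-2/7, 0, 5/14,4, 5, 6,  8, 8 ]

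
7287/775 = 7287/775=9.40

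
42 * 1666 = 69972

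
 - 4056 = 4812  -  8868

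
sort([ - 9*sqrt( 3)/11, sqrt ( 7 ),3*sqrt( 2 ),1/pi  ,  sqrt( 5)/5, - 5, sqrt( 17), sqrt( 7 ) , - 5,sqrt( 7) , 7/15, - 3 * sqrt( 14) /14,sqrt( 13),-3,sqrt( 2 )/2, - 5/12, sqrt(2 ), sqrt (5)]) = [-5,-5, - 3, - 9*sqrt( 3 )/11,-3*sqrt(14) /14, -5/12,1/pi,sqrt( 5) /5, 7/15 , sqrt( 2)/2, sqrt (2),sqrt(5), sqrt( 7), sqrt( 7 ),sqrt ( 7), sqrt( 13),sqrt (17), 3*sqrt(2) ] 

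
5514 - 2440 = 3074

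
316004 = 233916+82088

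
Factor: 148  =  2^2*37^1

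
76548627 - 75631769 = 916858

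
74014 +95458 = 169472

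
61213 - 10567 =50646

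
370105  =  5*74021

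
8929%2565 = 1234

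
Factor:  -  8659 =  - 7^1*1237^1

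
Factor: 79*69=3^1*23^1*79^1 = 5451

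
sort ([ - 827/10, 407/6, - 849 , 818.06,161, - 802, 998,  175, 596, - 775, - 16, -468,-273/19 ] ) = [ - 849, -802 , - 775, - 468, -827/10 , - 16, - 273/19,407/6,161 , 175,  596 , 818.06,  998 ] 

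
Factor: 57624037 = 1637^1 * 35201^1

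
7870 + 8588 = 16458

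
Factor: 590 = 2^1*5^1 * 59^1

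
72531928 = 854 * 84932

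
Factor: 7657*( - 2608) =- 19969456 =- 2^4*13^1*19^1*31^1  *  163^1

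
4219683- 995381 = 3224302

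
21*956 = 20076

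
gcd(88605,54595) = 895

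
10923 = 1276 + 9647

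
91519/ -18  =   - 5085 + 11/18 = - 5084.39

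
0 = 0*6688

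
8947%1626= 817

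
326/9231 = 326/9231 = 0.04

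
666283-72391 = 593892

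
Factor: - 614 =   -  2^1*307^1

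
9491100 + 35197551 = 44688651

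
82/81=1 + 1/81 = 1.01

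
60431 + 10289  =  70720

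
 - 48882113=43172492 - 92054605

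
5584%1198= 792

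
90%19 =14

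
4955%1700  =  1555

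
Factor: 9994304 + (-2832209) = 3^1* 5^1*47^1*10159^1= 7162095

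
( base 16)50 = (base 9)88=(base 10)80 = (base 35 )2A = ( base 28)2O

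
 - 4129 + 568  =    -  3561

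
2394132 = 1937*1236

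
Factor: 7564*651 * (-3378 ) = - 16633825992 = -2^3*3^2*7^1*31^2 * 61^1*563^1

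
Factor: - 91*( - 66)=6006 = 2^1*3^1*7^1 *11^1*13^1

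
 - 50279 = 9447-59726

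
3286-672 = 2614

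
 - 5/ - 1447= 5/1447 = 0.00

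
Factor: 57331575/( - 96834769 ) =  - 3^2*5^2*7^1*89^1 * 409^1*96834769^( - 1)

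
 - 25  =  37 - 62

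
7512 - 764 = 6748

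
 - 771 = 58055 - 58826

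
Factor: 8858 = 2^1*43^1*103^1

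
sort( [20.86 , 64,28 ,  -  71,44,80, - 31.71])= [-71, - 31.71,20.86, 28, 44,64, 80] 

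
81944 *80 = 6555520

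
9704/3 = 3234 + 2/3 = 3234.67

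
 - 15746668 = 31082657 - 46829325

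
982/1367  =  982/1367=0.72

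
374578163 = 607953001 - 233374838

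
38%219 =38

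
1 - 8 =  -  7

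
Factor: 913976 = 2^3*7^1 * 19^1 * 859^1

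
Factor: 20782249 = 4019^1*5171^1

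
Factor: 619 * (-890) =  - 550910 = - 2^1*5^1*89^1*619^1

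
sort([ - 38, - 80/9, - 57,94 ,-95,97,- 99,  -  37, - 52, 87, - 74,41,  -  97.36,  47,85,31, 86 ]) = [-99, - 97.36, - 95,- 74, -57,-52,-38,  -  37, - 80/9, 31,  41, 47,85, 86,  87 , 94,97 ] 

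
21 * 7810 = 164010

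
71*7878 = 559338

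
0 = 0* 43754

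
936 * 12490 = 11690640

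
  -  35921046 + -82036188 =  - 117957234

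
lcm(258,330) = 14190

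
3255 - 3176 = 79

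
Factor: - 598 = -2^1*13^1 * 23^1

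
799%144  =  79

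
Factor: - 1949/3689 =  - 7^( - 1)*17^( - 1 )*31^( - 1)*1949^1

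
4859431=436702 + 4422729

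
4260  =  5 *852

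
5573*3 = 16719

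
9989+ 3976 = 13965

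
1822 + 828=2650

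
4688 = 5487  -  799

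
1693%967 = 726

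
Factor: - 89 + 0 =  - 89 = - 89^1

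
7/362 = 7/362 = 0.02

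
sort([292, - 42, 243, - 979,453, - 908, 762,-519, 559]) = [ - 979 ,- 908, - 519 , - 42,243,292,  453,  559,762 ] 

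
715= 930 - 215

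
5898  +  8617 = 14515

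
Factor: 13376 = 2^6*11^1*19^1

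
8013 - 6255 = 1758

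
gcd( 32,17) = 1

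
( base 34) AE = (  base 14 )1b4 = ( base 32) b2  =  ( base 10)354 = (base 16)162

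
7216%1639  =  660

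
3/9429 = 1/3143  =  0.00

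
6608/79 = 83 + 51/79 = 83.65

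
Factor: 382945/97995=3^( - 1 )*19^1*29^1*47^( - 1 ) = 551/141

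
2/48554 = 1/24277 = 0.00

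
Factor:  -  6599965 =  -5^1 * 23^1*29^1 * 1979^1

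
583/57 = 583/57 =10.23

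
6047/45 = 134 + 17/45 = 134.38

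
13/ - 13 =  - 1/1 = - 1.00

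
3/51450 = 1/17150 = 0.00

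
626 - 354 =272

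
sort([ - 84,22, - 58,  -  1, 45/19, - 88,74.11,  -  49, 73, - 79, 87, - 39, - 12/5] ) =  [-88,  -  84 ,-79, -58, - 49, - 39,-12/5  , - 1,45/19, 22,73,74.11,87 ]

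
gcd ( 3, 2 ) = 1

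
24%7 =3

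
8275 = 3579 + 4696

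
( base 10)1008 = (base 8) 1760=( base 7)2640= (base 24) 1i0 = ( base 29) 15m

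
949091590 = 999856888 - 50765298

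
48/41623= 48/41623=0.00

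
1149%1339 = 1149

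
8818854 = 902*9777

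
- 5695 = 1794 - 7489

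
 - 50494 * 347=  - 17521418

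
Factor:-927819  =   - 3^2* 103091^1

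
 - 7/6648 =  - 7/6648=- 0.00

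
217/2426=217/2426 = 0.09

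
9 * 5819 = 52371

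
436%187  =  62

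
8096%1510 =546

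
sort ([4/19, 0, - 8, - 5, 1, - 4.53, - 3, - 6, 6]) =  [ - 8,-6, - 5,  -  4.53,-3,0,4/19 , 1, 6]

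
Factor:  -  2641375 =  - 5^3*11^1*17^1*113^1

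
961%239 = 5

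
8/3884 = 2/971   =  0.00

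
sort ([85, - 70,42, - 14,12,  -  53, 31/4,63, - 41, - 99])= [ - 99, - 70, - 53, - 41,  -  14,31/4, 12,42,63,85 ] 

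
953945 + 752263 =1706208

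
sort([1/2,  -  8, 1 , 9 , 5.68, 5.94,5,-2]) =[ - 8, - 2,  1/2, 1, 5,5.68,5.94, 9] 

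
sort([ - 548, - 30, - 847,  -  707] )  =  [ - 847, - 707, - 548, - 30 ] 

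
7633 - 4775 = 2858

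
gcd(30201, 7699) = 1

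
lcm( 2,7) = 14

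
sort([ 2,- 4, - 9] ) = [ - 9,  -  4, 2 ]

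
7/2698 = 7/2698 = 0.00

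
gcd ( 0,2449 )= 2449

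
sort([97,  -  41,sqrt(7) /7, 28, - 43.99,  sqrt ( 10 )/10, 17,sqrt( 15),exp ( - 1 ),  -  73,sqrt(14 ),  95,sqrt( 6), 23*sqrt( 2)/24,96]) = [-73, - 43.99, - 41,sqrt(10) /10,exp( - 1),sqrt( 7 )/7,23 * sqrt (2)/24, sqrt( 6 ), sqrt ( 14 ),sqrt( 15 ), 17,  28,95,96,97]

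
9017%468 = 125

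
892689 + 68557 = 961246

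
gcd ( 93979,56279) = 1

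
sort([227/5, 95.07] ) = [ 227/5, 95.07 ]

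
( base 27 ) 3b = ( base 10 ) 92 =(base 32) 2s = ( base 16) 5C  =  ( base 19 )4G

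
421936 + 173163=595099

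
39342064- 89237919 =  - 49895855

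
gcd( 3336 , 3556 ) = 4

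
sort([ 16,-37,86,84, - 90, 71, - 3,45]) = [-90,-37,-3, 16, 45,71, 84,  86 ] 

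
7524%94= 4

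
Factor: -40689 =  - 3^3*11^1*137^1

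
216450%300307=216450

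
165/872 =165/872 = 0.19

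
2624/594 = 4 + 124/297 =4.42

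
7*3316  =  23212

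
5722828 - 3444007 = 2278821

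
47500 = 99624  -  52124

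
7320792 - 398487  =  6922305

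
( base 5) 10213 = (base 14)36b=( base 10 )683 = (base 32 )LB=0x2ab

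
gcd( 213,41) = 1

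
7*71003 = 497021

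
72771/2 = 36385+1/2 = 36385.50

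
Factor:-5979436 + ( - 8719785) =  - 14699221  =  -14699221^1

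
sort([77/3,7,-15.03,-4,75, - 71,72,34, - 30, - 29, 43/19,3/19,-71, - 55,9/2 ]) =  [ - 71,- 71, - 55, - 30, - 29, - 15.03, - 4,3/19, 43/19, 9/2, 7,77/3,34,  72,  75 ] 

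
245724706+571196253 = 816920959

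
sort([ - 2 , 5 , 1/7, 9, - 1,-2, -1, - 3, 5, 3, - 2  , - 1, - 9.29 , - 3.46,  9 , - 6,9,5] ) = [ - 9.29, - 6, - 3.46, - 3, - 2, - 2, - 2, - 1, - 1, - 1,  1/7, 3, 5, 5, 5, 9,  9 , 9 ] 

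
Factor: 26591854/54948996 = 2^( - 1 )*3^( - 3 )*37^(-1)*107^1 * 313^1*397^1*13751^( - 1 ) = 13295927/27474498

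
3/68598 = 1/22866 = 0.00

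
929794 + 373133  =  1302927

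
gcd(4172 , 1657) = 1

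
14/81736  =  7/40868  =  0.00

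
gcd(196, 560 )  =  28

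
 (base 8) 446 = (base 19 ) F9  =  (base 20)ee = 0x126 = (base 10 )294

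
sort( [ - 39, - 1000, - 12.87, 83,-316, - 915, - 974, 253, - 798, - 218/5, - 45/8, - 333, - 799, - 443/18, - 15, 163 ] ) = [-1000, - 974, - 915, - 799,  -  798,-333, - 316, - 218/5, - 39,-443/18, - 15, - 12.87,-45/8,83, 163, 253] 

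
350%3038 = 350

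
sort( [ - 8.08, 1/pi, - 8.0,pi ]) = [ - 8.08, - 8.0,1/pi,pi ]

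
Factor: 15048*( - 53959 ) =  - 2^3 * 3^2*11^1*19^1*53959^1  =  -811975032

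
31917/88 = 31917/88 = 362.69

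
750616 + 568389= 1319005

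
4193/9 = 4193/9 = 465.89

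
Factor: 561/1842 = 2^( - 1)*11^1*17^1*307^( - 1 ) = 187/614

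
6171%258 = 237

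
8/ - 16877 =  - 1 + 16869/16877 = - 0.00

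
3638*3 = 10914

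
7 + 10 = 17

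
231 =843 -612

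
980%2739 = 980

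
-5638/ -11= 512 + 6/11 = 512.55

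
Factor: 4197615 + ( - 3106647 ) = 2^3*3^1*131^1*347^1 = 1090968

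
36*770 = 27720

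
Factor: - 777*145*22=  - 2^1*3^1*5^1*7^1 *11^1*29^1*37^1 = - 2478630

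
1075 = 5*215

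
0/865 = 0 = 0.00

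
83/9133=83/9133 = 0.01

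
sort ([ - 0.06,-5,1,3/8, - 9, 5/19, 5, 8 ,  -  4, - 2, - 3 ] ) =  [ - 9, - 5, - 4, - 3 , - 2,-0.06, 5/19,3/8,1,5,8]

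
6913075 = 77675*89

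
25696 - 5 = 25691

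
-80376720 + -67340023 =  - 147716743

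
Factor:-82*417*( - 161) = 2^1*3^1*7^1*23^1*41^1*139^1 =5505234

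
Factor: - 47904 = -2^5*3^1*499^1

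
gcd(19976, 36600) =8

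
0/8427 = 0 = 0.00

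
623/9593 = 623/9593  =  0.06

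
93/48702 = 31/16234 = 0.00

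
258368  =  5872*44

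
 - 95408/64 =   -  1491 +1/4 = - 1490.75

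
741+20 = 761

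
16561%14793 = 1768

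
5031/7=5031/7 = 718.71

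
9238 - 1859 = 7379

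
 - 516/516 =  - 1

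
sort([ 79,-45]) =[ - 45, 79 ] 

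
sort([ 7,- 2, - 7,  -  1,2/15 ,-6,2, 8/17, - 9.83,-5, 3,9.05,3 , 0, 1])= [ - 9.83, - 7, - 6, - 5,-2, - 1,0,2/15 , 8/17,1,2,3,3, 7,  9.05]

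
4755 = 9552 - 4797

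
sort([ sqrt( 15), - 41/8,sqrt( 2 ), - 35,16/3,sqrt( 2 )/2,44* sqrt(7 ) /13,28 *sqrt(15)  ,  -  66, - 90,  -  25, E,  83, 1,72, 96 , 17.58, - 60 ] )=[- 90, - 66, - 60, - 35, - 25, - 41/8,sqrt( 2 ) /2,1, sqrt( 2 ), E,sqrt( 15),16/3,  44 * sqrt(7 )/13,17.58,72, 83,  96,28*sqrt( 15 )] 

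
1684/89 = 18+ 82/89 = 18.92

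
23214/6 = 3869=3869.00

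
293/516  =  293/516 = 0.57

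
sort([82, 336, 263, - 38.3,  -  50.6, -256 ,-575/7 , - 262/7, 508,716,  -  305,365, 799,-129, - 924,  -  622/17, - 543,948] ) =[  -  924, - 543, -305, - 256, - 129 ,  -  575/7, - 50.6,-38.3,-262/7, - 622/17, 82, 263,  336, 365, 508,716, 799, 948 ]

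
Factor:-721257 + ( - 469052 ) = - 557^1*2137^1 = - 1190309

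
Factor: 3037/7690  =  2^ (- 1)*5^(-1)*769^( - 1)*3037^1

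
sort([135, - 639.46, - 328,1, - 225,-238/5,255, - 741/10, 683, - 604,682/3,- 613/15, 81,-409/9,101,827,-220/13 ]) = [-639.46, - 604,-328,  -  225, - 741/10, - 238/5, - 409/9 , - 613/15, - 220/13, 1,81,101, 135,682/3, 255,683,827 ]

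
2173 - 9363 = - 7190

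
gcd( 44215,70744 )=8843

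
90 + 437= 527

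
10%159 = 10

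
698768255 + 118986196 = 817754451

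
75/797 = 75/797 = 0.09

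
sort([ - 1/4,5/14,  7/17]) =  [-1/4,5/14 , 7/17]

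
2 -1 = 1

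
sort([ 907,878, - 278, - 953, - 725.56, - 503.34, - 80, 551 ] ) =[ - 953, -725.56, - 503.34,-278,-80,551, 878,907 ] 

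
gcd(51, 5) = 1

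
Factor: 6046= 2^1*3023^1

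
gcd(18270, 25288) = 58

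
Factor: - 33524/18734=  - 34/19 = - 2^1*17^1*19^( - 1) 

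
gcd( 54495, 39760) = 35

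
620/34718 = 310/17359 = 0.02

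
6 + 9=15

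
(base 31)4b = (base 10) 135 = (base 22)63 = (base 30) 4f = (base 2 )10000111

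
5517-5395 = 122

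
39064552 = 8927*4376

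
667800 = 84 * 7950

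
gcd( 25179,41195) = 77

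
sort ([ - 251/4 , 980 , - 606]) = [ - 606, - 251/4, 980]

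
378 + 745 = 1123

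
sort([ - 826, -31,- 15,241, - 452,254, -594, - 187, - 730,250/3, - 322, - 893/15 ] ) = [ - 826, - 730, - 594, - 452, - 322, - 187,- 893/15 , - 31, - 15,250/3,241,254 ] 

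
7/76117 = 7/76117=   0.00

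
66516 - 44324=22192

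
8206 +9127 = 17333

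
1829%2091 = 1829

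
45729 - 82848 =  - 37119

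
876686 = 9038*97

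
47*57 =2679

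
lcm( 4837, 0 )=0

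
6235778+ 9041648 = 15277426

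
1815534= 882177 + 933357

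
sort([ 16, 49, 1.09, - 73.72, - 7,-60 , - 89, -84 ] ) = [ - 89, - 84, - 73.72, - 60,  -  7,1.09,16, 49 ] 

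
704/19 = 704/19 =37.05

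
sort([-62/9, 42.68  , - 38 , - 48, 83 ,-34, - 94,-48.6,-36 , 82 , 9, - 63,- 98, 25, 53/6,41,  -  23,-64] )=[ - 98 ,  -  94, - 64, -63, - 48.6 ,-48, - 38, - 36, - 34 , - 23, - 62/9, 53/6,9, 25,41 , 42.68 , 82,83] 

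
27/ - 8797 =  - 27/8797 = - 0.00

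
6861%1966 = 963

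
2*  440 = 880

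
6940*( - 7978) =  - 55367320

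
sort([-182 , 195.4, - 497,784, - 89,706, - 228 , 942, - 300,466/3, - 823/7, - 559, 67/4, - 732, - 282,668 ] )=[ -732, - 559, - 497, - 300, - 282, - 228, - 182, - 823/7, - 89,  67/4, 466/3, 195.4,668,706, 784,942]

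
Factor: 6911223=3^1*11^1 * 209431^1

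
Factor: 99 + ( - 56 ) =43^1=43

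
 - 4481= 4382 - 8863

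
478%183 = 112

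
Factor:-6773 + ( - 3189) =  - 2^1  *17^1* 293^1 = -9962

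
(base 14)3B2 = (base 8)1350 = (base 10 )744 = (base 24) 170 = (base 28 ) qg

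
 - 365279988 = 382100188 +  - 747380176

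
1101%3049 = 1101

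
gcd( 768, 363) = 3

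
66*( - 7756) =-511896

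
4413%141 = 42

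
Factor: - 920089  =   -71^1*12959^1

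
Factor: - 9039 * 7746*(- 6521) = 2^1*3^2*23^1*131^1*1291^1*6521^1 =456574948974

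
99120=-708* ( - 140 ) 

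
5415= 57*95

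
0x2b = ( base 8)53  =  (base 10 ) 43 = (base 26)1H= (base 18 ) 27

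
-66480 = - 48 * 1385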